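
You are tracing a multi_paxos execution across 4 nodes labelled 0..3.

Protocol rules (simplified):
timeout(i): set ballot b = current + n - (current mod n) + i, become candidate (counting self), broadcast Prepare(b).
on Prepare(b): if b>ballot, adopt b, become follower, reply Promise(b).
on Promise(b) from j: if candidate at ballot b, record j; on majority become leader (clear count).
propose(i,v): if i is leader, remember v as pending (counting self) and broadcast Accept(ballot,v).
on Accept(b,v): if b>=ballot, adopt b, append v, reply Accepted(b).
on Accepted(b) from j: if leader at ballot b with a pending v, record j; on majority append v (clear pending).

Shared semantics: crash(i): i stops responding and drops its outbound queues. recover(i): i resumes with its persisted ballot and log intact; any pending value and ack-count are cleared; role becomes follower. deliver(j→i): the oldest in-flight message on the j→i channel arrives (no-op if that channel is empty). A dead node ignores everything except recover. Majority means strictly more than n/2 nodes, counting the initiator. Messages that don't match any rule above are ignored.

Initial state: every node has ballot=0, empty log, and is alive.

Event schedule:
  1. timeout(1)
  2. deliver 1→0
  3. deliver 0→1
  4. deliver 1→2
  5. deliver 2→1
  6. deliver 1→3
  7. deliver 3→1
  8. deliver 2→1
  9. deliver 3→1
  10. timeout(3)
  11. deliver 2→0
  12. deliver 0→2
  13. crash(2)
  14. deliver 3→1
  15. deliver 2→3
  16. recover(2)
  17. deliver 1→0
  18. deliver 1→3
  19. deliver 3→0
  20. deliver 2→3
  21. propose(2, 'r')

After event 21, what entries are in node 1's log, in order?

after 1 — timeout(1): n1:cand/b5/[-]
after 2 — deliver 1→0: n0:foll/b5/[-]
after 3 — deliver 0→1: ·
after 4 — deliver 1→2: n2:foll/b5/[-]
after 5 — deliver 2→1: n1:lead/b5/[-]
after 6 — deliver 1→3: n3:foll/b5/[-]
after 7 — deliver 3→1: ·
after 8 — deliver 2→1: ·
after 9 — deliver 3→1: ·
after 10 — timeout(3): n3:cand/b11/[-]
after 11 — deliver 2→0: ·
after 12 — deliver 0→2: ·
after 13 — crash(2): n2:✗foll/b5/[-]
after 14 — deliver 3→1: n1:foll/b11/[-]
after 15 — deliver 2→3: ·
after 16 — recover(2): n2:foll/b5/[-]
after 17 — deliver 1→0: ·
after 18 — deliver 1→3: ·
after 19 — deliver 3→0: n0:foll/b11/[-]
after 20 — deliver 2→3: ·
after 21 — propose(2,'r'): ·

empty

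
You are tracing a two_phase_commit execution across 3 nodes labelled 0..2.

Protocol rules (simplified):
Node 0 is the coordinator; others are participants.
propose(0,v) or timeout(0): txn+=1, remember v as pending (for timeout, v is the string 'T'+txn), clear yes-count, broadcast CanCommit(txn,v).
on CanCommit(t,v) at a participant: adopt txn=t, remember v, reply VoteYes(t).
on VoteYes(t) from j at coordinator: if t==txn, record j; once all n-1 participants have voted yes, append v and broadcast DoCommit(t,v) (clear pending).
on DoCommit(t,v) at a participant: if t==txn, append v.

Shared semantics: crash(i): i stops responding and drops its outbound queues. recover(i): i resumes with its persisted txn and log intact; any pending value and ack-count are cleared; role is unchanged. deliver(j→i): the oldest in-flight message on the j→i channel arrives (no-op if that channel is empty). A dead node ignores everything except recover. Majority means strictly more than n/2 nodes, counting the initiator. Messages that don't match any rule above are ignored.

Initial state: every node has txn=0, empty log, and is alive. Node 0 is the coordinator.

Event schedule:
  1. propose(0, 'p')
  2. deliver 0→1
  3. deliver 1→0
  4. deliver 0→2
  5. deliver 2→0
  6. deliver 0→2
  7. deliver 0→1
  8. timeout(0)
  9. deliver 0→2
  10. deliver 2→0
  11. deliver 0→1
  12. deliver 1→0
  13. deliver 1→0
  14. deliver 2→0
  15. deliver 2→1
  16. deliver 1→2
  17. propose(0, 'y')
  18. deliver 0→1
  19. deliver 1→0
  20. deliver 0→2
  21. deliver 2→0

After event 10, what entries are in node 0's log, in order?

p

e1 propose(0,'p'): 0[coor,t=1,-]
e2 deliver 0→1: 1[part,t=1,-]
e3 deliver 1→0: ·
e4 deliver 0→2: 2[part,t=1,-]
e5 deliver 2→0: 0[coor,t=1,p]
e6 deliver 0→2: 2[part,t=1,p]
e7 deliver 0→1: 1[part,t=1,p]
e8 timeout(0): 0[coor,t=2,p]
e9 deliver 0→2: 2[part,t=2,p]
e10 deliver 2→0: ·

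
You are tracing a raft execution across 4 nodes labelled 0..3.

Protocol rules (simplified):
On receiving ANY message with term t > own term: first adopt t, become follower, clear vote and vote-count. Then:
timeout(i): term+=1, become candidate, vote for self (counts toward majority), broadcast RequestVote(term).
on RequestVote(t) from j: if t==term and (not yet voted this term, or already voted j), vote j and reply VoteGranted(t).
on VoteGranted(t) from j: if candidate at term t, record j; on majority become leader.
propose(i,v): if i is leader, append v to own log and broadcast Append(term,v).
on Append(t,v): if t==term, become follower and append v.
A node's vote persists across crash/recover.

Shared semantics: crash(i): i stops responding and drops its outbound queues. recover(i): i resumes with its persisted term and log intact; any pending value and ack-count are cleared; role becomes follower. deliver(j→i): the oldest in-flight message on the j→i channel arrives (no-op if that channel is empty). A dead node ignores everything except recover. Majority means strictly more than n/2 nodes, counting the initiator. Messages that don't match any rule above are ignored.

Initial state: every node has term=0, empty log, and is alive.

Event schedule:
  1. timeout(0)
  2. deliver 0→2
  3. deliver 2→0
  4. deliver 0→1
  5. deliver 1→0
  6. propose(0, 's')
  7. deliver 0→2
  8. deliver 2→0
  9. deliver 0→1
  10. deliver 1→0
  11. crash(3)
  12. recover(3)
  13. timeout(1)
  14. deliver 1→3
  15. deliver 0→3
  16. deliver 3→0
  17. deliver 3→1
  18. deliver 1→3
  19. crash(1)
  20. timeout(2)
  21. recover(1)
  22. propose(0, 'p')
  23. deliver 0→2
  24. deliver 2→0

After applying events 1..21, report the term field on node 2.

1. timeout(0):  <0:cand t1 ->
2. deliver 0→2:  <2:foll t1 ->
3. deliver 2→0:  nop
4. deliver 0→1:  <1:foll t1 ->
5. deliver 1→0:  <0:lead t1 ->
6. propose(0,'s'):  <0:lead t1 s>
7. deliver 0→2:  <2:foll t1 s>
8. deliver 2→0:  nop
9. deliver 0→1:  <1:foll t1 s>
10. deliver 1→0:  nop
11. crash(3):  <3:✗foll t0 ->
12. recover(3):  <3:foll t0 ->
13. timeout(1):  <1:cand t2 s>
14. deliver 1→3:  <3:foll t2 ->
15. deliver 0→3:  nop
16. deliver 3→0:  nop
17. deliver 3→1:  nop
18. deliver 1→3:  nop
19. crash(1):  <1:✗cand t2 s>
20. timeout(2):  <2:cand t2 s>
21. recover(1):  <1:foll t2 s>

2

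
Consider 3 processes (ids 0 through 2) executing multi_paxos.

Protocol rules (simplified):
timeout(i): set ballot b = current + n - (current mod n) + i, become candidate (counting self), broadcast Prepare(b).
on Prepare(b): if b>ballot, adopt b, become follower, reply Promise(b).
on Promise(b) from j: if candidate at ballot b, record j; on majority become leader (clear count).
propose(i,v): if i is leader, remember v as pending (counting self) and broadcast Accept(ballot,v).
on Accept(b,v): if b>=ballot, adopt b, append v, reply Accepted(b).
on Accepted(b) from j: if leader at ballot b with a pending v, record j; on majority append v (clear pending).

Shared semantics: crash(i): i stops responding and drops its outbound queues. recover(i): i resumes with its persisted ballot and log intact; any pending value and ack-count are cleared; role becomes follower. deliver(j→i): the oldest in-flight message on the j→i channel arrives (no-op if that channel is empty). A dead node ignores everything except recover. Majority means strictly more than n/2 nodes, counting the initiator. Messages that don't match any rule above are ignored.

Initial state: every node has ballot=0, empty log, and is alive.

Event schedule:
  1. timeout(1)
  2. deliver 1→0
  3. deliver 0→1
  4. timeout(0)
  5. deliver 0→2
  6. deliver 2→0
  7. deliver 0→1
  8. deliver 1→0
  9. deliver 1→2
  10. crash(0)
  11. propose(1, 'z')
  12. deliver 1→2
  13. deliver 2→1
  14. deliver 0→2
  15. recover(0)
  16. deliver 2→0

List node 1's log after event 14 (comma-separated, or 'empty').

empty

after 1 — timeout(1): n1:cand/b4/[-]
after 2 — deliver 1→0: n0:foll/b4/[-]
after 3 — deliver 0→1: n1:lead/b4/[-]
after 4 — timeout(0): n0:cand/b6/[-]
after 5 — deliver 0→2: n2:foll/b6/[-]
after 6 — deliver 2→0: n0:lead/b6/[-]
after 7 — deliver 0→1: n1:foll/b6/[-]
after 8 — deliver 1→0: ·
after 9 — deliver 1→2: ·
after 10 — crash(0): n0:✗lead/b6/[-]
after 11 — propose(1,'z'): ·
after 12 — deliver 1→2: ·
after 13 — deliver 2→1: ·
after 14 — deliver 0→2: ·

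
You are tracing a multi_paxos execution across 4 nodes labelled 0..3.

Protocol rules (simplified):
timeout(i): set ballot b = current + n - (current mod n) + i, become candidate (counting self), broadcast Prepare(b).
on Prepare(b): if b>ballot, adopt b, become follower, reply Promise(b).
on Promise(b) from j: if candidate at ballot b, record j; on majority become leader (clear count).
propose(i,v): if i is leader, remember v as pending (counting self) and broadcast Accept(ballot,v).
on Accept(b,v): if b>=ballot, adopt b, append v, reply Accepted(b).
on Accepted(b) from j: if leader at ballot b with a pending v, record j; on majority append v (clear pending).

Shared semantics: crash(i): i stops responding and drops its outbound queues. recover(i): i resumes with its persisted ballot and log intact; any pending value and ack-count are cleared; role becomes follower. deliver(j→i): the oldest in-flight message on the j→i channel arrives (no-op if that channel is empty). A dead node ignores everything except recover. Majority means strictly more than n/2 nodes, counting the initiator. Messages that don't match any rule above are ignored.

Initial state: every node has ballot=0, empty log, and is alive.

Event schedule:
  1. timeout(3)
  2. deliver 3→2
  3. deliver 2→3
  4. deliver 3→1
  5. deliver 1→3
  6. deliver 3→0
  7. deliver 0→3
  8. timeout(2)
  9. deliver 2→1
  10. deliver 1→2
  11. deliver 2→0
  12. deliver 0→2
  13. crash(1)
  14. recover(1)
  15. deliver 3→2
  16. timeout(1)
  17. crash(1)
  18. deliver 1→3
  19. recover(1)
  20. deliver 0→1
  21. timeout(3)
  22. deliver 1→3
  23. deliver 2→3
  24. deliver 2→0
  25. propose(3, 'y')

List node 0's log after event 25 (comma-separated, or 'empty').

after 1 — timeout(3): n3:cand/b7/[-]
after 2 — deliver 3→2: n2:foll/b7/[-]
after 3 — deliver 2→3: ·
after 4 — deliver 3→1: n1:foll/b7/[-]
after 5 — deliver 1→3: n3:lead/b7/[-]
after 6 — deliver 3→0: n0:foll/b7/[-]
after 7 — deliver 0→3: ·
after 8 — timeout(2): n2:cand/b10/[-]
after 9 — deliver 2→1: n1:foll/b10/[-]
after 10 — deliver 1→2: ·
after 11 — deliver 2→0: n0:foll/b10/[-]
after 12 — deliver 0→2: n2:lead/b10/[-]
after 13 — crash(1): n1:✗foll/b10/[-]
after 14 — recover(1): n1:foll/b10/[-]
after 15 — deliver 3→2: ·
after 16 — timeout(1): n1:cand/b13/[-]
after 17 — crash(1): n1:✗cand/b13/[-]
after 18 — deliver 1→3: ·
after 19 — recover(1): n1:foll/b13/[-]
after 20 — deliver 0→1: ·
after 21 — timeout(3): n3:cand/b11/[-]
after 22 — deliver 1→3: ·
after 23 — deliver 2→3: ·
after 24 — deliver 2→0: ·
after 25 — propose(3,'y'): ·

empty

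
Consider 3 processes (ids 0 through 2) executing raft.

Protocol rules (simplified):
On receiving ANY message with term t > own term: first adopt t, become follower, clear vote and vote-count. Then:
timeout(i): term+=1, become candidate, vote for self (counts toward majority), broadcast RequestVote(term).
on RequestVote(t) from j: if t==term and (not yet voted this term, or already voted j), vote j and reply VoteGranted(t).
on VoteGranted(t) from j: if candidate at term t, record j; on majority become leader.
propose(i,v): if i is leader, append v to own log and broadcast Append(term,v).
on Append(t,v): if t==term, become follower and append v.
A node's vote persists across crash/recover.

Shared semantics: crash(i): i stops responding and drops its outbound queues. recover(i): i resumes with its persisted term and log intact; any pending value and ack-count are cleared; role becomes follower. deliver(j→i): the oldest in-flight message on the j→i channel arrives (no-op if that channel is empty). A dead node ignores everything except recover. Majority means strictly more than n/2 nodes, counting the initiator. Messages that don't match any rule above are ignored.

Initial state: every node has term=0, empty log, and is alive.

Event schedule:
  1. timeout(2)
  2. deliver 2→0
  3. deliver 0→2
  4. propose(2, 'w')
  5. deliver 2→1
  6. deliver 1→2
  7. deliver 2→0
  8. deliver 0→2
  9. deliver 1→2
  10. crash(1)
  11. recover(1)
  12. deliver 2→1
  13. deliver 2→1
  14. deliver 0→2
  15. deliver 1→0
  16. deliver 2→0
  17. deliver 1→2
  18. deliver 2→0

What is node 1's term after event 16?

1

after 1 — timeout(2): n2:cand/t1/[-]
after 2 — deliver 2→0: n0:foll/t1/[-]
after 3 — deliver 0→2: n2:lead/t1/[-]
after 4 — propose(2,'w'): n2:lead/t1/[w]
after 5 — deliver 2→1: n1:foll/t1/[-]
after 6 — deliver 1→2: ·
after 7 — deliver 2→0: n0:foll/t1/[w]
after 8 — deliver 0→2: ·
after 9 — deliver 1→2: ·
after 10 — crash(1): n1:✗foll/t1/[-]
after 11 — recover(1): n1:foll/t1/[-]
after 12 — deliver 2→1: n1:foll/t1/[w]
after 13 — deliver 2→1: ·
after 14 — deliver 0→2: ·
after 15 — deliver 1→0: ·
after 16 — deliver 2→0: ·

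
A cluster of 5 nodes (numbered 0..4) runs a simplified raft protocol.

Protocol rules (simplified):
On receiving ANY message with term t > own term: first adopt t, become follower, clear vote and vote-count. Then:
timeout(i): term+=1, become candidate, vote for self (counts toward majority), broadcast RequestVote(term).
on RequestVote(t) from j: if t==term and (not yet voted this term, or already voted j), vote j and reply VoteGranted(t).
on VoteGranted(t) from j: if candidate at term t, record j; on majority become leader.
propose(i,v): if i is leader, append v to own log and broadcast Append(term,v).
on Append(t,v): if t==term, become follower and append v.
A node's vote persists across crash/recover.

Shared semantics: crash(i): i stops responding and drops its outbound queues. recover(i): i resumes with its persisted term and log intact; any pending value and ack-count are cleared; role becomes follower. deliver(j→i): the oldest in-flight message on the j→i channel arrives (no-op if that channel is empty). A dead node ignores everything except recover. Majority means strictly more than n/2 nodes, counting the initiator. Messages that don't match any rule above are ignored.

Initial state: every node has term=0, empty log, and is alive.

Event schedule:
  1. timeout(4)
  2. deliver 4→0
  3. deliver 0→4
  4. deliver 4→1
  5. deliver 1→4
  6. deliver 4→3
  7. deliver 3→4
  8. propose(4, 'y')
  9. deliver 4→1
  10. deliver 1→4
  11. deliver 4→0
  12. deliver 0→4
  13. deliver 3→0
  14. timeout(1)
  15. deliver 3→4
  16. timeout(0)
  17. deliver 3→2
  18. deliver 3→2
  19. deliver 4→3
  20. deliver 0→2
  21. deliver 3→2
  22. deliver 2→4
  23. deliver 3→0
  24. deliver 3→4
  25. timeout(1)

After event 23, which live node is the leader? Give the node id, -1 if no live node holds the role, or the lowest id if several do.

e1 timeout(4): 4[cand,t=1,-]
e2 deliver 4→0: 0[foll,t=1,-]
e3 deliver 0→4: ·
e4 deliver 4→1: 1[foll,t=1,-]
e5 deliver 1→4: 4[lead,t=1,-]
e6 deliver 4→3: 3[foll,t=1,-]
e7 deliver 3→4: ·
e8 propose(4,'y'): 4[lead,t=1,y]
e9 deliver 4→1: 1[foll,t=1,y]
e10 deliver 1→4: ·
e11 deliver 4→0: 0[foll,t=1,y]
e12 deliver 0→4: ·
e13 deliver 3→0: ·
e14 timeout(1): 1[cand,t=2,y]
e15 deliver 3→4: ·
e16 timeout(0): 0[cand,t=2,y]
e17 deliver 3→2: ·
e18 deliver 3→2: ·
e19 deliver 4→3: 3[foll,t=1,y]
e20 deliver 0→2: 2[foll,t=2,-]
e21 deliver 3→2: ·
e22 deliver 2→4: ·
e23 deliver 3→0: ·

4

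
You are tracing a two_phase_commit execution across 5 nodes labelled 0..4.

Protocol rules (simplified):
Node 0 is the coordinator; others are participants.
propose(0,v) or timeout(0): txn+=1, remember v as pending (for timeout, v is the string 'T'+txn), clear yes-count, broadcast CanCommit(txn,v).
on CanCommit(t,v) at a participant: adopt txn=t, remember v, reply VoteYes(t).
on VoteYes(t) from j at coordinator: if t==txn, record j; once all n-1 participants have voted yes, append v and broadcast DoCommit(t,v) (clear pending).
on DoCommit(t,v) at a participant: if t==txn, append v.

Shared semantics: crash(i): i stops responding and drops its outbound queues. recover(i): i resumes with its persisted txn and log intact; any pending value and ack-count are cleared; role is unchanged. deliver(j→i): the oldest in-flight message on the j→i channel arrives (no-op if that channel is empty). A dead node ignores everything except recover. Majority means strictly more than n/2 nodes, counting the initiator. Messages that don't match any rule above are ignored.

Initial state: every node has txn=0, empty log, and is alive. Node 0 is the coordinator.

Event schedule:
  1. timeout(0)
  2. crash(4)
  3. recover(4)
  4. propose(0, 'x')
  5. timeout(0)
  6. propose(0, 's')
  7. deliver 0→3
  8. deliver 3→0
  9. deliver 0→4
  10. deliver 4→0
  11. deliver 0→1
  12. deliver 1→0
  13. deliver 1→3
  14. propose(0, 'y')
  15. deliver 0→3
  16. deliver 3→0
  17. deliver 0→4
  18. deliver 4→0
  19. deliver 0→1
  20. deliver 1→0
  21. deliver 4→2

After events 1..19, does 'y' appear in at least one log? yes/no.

[1] timeout(0) → N0(coor t1 [-])
[2] crash(4) → N4(✗part t0 [-])
[3] recover(4) → N4(part t0 [-])
[4] propose(0,'x') → N0(coor t2 [-])
[5] timeout(0) → N0(coor t3 [-])
[6] propose(0,'s') → N0(coor t4 [-])
[7] deliver 0→3 → N3(part t1 [-])
[8] deliver 3→0 → ∅
[9] deliver 0→4 → N4(part t1 [-])
[10] deliver 4→0 → ∅
[11] deliver 0→1 → N1(part t1 [-])
[12] deliver 1→0 → ∅
[13] deliver 1→3 → ∅
[14] propose(0,'y') → N0(coor t5 [-])
[15] deliver 0→3 → N3(part t2 [-])
[16] deliver 3→0 → ∅
[17] deliver 0→4 → N4(part t2 [-])
[18] deliver 4→0 → ∅
[19] deliver 0→1 → N1(part t2 [-])

no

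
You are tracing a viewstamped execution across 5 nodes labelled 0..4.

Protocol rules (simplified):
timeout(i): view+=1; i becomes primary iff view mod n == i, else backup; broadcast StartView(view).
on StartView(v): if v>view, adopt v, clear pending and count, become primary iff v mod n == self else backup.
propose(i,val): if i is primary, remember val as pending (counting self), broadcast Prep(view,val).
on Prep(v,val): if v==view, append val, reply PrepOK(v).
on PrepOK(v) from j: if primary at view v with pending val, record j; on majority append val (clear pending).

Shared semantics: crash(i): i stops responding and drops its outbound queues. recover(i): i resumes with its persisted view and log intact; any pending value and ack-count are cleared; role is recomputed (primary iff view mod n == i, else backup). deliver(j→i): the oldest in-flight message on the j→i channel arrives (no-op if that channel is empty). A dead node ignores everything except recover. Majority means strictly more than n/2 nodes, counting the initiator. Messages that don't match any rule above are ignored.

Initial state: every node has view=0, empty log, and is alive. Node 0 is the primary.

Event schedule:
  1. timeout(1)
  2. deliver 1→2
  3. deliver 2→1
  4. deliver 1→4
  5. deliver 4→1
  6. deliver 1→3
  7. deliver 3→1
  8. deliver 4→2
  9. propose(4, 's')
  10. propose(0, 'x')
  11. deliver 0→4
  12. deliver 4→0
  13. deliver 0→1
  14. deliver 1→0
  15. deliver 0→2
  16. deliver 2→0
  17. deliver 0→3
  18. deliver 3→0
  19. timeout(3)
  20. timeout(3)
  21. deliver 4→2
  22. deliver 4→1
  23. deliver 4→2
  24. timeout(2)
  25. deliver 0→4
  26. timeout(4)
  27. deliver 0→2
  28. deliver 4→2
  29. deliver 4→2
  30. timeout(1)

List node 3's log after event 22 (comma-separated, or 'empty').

[1] timeout(1) → N1(prim v1 [-])
[2] deliver 1→2 → N2(back v1 [-])
[3] deliver 2→1 → ∅
[4] deliver 1→4 → N4(back v1 [-])
[5] deliver 4→1 → ∅
[6] deliver 1→3 → N3(back v1 [-])
[7] deliver 3→1 → ∅
[8] deliver 4→2 → ∅
[9] propose(4,'s') → ∅
[10] propose(0,'x') → ∅
[11] deliver 0→4 → ∅
[12] deliver 4→0 → ∅
[13] deliver 0→1 → ∅
[14] deliver 1→0 → N0(back v1 [-])
[15] deliver 0→2 → ∅
[16] deliver 2→0 → ∅
[17] deliver 0→3 → ∅
[18] deliver 3→0 → ∅
[19] timeout(3) → N3(back v2 [-])
[20] timeout(3) → N3(prim v3 [-])
[21] deliver 4→2 → ∅
[22] deliver 4→1 → ∅

empty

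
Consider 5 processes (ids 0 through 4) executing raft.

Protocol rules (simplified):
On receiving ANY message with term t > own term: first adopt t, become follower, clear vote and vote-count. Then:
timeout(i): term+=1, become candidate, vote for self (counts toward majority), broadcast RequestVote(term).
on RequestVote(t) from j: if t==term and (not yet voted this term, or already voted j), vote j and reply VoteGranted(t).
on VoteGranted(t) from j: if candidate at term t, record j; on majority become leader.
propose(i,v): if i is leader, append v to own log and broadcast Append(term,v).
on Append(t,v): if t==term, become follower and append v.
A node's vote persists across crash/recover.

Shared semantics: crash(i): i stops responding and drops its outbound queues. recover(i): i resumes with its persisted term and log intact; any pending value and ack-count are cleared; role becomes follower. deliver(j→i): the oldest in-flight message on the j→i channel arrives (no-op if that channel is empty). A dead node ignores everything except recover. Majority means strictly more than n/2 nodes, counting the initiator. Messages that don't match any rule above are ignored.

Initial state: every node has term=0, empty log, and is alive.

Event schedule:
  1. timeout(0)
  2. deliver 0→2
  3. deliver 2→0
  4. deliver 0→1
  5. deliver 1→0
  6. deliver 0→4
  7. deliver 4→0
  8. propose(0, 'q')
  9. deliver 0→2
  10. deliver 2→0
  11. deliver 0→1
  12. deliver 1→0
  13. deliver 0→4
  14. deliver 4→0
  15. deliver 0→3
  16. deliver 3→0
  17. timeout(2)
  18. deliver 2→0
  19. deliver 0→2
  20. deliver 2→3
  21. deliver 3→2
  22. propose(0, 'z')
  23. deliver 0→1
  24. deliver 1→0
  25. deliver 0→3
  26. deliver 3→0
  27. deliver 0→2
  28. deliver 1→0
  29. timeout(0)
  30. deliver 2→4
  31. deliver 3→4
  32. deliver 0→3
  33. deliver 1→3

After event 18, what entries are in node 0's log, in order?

after 1 — timeout(0): n0:cand/t1/[-]
after 2 — deliver 0→2: n2:foll/t1/[-]
after 3 — deliver 2→0: ·
after 4 — deliver 0→1: n1:foll/t1/[-]
after 5 — deliver 1→0: n0:lead/t1/[-]
after 6 — deliver 0→4: n4:foll/t1/[-]
after 7 — deliver 4→0: ·
after 8 — propose(0,'q'): n0:lead/t1/[q]
after 9 — deliver 0→2: n2:foll/t1/[q]
after 10 — deliver 2→0: ·
after 11 — deliver 0→1: n1:foll/t1/[q]
after 12 — deliver 1→0: ·
after 13 — deliver 0→4: n4:foll/t1/[q]
after 14 — deliver 4→0: ·
after 15 — deliver 0→3: n3:foll/t1/[-]
after 16 — deliver 3→0: ·
after 17 — timeout(2): n2:cand/t2/[q]
after 18 — deliver 2→0: n0:foll/t2/[q]

q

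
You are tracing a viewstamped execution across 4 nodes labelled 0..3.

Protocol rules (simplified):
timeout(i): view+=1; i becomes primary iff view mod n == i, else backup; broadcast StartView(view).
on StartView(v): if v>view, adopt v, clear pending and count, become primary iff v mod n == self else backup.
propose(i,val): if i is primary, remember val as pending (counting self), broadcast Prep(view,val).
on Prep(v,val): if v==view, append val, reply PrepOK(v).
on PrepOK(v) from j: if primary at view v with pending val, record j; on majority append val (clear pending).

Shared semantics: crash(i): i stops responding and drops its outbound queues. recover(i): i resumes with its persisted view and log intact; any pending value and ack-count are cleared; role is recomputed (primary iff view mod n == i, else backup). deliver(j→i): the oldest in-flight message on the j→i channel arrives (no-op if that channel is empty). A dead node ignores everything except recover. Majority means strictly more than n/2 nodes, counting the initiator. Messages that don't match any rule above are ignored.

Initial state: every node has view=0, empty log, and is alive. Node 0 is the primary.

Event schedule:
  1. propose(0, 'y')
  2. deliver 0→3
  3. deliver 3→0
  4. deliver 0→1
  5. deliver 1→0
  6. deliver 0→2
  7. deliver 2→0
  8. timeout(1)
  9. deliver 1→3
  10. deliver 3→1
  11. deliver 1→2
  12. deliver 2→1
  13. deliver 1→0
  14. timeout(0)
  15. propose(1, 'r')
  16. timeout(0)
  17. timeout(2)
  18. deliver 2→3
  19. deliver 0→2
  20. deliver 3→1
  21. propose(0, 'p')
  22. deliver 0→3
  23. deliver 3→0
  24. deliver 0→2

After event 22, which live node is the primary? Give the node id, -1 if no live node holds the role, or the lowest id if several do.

e1 propose(0,'y'): ·
e2 deliver 0→3: 3[back,v=0,y]
e3 deliver 3→0: ·
e4 deliver 0→1: 1[back,v=0,y]
e5 deliver 1→0: 0[prim,v=0,y]
e6 deliver 0→2: 2[back,v=0,y]
e7 deliver 2→0: ·
e8 timeout(1): 1[prim,v=1,y]
e9 deliver 1→3: 3[back,v=1,y]
e10 deliver 3→1: ·
e11 deliver 1→2: 2[back,v=1,y]
e12 deliver 2→1: ·
e13 deliver 1→0: 0[back,v=1,y]
e14 timeout(0): 0[back,v=2,y]
e15 propose(1,'r'): ·
e16 timeout(0): 0[back,v=3,y]
e17 timeout(2): 2[prim,v=2,y]
e18 deliver 2→3: 3[back,v=2,y]
e19 deliver 0→2: ·
e20 deliver 3→1: ·
e21 propose(0,'p'): ·
e22 deliver 0→3: ·

1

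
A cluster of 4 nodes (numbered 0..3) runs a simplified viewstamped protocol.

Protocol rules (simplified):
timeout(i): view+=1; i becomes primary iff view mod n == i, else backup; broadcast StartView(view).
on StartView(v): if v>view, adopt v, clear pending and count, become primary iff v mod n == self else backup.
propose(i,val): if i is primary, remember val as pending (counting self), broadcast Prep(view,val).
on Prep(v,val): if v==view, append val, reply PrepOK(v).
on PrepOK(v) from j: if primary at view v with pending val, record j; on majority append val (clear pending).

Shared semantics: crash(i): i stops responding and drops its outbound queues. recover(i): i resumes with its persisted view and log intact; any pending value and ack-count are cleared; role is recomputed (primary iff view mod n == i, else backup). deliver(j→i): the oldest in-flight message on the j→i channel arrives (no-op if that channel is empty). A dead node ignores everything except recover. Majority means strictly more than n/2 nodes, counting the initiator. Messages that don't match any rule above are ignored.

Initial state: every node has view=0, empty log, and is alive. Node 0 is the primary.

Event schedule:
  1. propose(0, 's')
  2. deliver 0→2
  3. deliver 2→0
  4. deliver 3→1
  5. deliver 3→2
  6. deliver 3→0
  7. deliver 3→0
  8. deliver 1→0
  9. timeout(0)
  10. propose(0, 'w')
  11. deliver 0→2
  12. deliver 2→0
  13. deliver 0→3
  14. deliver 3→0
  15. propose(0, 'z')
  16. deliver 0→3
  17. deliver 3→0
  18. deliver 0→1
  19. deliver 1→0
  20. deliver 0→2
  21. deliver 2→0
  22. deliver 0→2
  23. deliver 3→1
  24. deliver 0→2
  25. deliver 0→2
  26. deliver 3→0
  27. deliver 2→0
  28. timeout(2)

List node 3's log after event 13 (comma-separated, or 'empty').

after 1 — propose(0,'s'): ·
after 2 — deliver 0→2: n2:back/v0/[s]
after 3 — deliver 2→0: ·
after 4 — deliver 3→1: ·
after 5 — deliver 3→2: ·
after 6 — deliver 3→0: ·
after 7 — deliver 3→0: ·
after 8 — deliver 1→0: ·
after 9 — timeout(0): n0:back/v1/[-]
after 10 — propose(0,'w'): ·
after 11 — deliver 0→2: n2:back/v1/[s]
after 12 — deliver 2→0: ·
after 13 — deliver 0→3: n3:back/v0/[s]

s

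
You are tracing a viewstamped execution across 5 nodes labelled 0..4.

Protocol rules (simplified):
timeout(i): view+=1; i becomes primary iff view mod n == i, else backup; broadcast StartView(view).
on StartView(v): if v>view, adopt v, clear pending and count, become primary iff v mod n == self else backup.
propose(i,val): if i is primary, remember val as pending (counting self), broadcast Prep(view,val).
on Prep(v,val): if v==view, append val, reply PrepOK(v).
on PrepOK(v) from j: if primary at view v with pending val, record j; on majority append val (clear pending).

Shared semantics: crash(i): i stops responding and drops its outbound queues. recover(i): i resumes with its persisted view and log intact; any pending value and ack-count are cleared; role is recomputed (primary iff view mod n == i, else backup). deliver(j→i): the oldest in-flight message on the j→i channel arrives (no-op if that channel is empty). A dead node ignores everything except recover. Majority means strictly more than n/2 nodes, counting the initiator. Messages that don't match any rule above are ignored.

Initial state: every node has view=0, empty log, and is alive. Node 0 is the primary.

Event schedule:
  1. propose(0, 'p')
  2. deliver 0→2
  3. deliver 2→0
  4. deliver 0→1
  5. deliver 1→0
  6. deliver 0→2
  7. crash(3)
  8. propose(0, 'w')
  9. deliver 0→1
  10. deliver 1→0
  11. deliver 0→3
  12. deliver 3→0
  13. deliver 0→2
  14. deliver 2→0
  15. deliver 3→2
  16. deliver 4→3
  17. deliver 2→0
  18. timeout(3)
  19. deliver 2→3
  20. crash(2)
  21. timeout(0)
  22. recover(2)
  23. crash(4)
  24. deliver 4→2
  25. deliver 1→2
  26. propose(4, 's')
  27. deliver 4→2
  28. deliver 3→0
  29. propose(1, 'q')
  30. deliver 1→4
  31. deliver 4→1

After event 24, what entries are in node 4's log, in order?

empty

1. propose(0,'p'):  nop
2. deliver 0→2:  <2:back v0 p>
3. deliver 2→0:  nop
4. deliver 0→1:  <1:back v0 p>
5. deliver 1→0:  <0:prim v0 p>
6. deliver 0→2:  nop
7. crash(3):  <3:✗back v0 ->
8. propose(0,'w'):  nop
9. deliver 0→1:  <1:back v0 p,w>
10. deliver 1→0:  nop
11. deliver 0→3:  nop
12. deliver 3→0:  nop
13. deliver 0→2:  <2:back v0 p,w>
14. deliver 2→0:  <0:prim v0 p,w>
15. deliver 3→2:  nop
16. deliver 4→3:  nop
17. deliver 2→0:  nop
18. timeout(3):  nop
19. deliver 2→3:  nop
20. crash(2):  <2:✗back v0 p,w>
21. timeout(0):  <0:back v1 p,w>
22. recover(2):  <2:back v0 p,w>
23. crash(4):  <4:✗back v0 ->
24. deliver 4→2:  nop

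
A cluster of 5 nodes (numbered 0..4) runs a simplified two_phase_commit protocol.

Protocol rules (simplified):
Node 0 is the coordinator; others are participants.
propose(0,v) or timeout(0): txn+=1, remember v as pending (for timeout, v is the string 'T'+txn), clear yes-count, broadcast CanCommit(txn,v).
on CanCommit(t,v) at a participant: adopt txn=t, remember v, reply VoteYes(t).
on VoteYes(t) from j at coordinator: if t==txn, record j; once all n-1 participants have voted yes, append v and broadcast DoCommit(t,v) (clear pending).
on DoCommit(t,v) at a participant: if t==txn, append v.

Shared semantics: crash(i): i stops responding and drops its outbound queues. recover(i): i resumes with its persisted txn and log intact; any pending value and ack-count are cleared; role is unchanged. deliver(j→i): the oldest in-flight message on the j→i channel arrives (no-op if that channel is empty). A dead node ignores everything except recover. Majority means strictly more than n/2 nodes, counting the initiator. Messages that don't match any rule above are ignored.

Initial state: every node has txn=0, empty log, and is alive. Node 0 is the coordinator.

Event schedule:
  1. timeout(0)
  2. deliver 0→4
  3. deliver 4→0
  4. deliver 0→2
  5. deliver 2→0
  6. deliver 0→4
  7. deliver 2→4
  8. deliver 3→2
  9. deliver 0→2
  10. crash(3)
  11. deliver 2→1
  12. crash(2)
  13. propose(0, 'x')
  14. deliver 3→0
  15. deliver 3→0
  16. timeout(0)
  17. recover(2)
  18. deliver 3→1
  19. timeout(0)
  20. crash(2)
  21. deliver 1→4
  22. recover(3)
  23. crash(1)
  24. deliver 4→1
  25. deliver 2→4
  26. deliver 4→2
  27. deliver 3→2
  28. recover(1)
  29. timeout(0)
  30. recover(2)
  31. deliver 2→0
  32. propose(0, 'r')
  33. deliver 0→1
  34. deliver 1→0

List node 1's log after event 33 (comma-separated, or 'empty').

e1 timeout(0): 0[coor,t=1,-]
e2 deliver 0→4: 4[part,t=1,-]
e3 deliver 4→0: ·
e4 deliver 0→2: 2[part,t=1,-]
e5 deliver 2→0: ·
e6 deliver 0→4: ·
e7 deliver 2→4: ·
e8 deliver 3→2: ·
e9 deliver 0→2: ·
e10 crash(3): 3[✗part,t=0,-]
e11 deliver 2→1: ·
e12 crash(2): 2[✗part,t=1,-]
e13 propose(0,'x'): 0[coor,t=2,-]
e14 deliver 3→0: ·
e15 deliver 3→0: ·
e16 timeout(0): 0[coor,t=3,-]
e17 recover(2): 2[part,t=1,-]
e18 deliver 3→1: ·
e19 timeout(0): 0[coor,t=4,-]
e20 crash(2): 2[✗part,t=1,-]
e21 deliver 1→4: ·
e22 recover(3): 3[part,t=0,-]
e23 crash(1): 1[✗part,t=0,-]
e24 deliver 4→1: ·
e25 deliver 2→4: ·
e26 deliver 4→2: ·
e27 deliver 3→2: ·
e28 recover(1): 1[part,t=0,-]
e29 timeout(0): 0[coor,t=5,-]
e30 recover(2): 2[part,t=1,-]
e31 deliver 2→0: ·
e32 propose(0,'r'): 0[coor,t=6,-]
e33 deliver 0→1: 1[part,t=1,-]

empty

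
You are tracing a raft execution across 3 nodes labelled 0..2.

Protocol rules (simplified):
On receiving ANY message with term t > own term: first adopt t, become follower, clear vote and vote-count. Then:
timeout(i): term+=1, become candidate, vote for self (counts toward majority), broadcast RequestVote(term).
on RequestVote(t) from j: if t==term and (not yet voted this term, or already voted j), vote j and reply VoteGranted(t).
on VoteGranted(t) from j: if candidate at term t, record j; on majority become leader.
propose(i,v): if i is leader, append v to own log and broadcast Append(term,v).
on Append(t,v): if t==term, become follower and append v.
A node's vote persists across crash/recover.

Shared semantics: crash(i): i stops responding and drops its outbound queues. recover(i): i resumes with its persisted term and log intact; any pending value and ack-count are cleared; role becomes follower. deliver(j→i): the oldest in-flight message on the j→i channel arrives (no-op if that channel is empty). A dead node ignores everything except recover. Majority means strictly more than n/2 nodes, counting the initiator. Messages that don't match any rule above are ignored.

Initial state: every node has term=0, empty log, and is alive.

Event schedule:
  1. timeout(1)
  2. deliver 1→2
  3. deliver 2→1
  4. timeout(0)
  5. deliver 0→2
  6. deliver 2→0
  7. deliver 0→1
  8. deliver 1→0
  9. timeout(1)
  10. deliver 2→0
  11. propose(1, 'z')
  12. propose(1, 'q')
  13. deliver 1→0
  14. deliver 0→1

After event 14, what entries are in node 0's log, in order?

e1 timeout(1): 1[cand,t=1,-]
e2 deliver 1→2: 2[foll,t=1,-]
e3 deliver 2→1: 1[lead,t=1,-]
e4 timeout(0): 0[cand,t=1,-]
e5 deliver 0→2: ·
e6 deliver 2→0: ·
e7 deliver 0→1: ·
e8 deliver 1→0: ·
e9 timeout(1): 1[cand,t=2,-]
e10 deliver 2→0: ·
e11 propose(1,'z'): ·
e12 propose(1,'q'): ·
e13 deliver 1→0: 0[foll,t=2,-]
e14 deliver 0→1: 1[lead,t=2,-]

empty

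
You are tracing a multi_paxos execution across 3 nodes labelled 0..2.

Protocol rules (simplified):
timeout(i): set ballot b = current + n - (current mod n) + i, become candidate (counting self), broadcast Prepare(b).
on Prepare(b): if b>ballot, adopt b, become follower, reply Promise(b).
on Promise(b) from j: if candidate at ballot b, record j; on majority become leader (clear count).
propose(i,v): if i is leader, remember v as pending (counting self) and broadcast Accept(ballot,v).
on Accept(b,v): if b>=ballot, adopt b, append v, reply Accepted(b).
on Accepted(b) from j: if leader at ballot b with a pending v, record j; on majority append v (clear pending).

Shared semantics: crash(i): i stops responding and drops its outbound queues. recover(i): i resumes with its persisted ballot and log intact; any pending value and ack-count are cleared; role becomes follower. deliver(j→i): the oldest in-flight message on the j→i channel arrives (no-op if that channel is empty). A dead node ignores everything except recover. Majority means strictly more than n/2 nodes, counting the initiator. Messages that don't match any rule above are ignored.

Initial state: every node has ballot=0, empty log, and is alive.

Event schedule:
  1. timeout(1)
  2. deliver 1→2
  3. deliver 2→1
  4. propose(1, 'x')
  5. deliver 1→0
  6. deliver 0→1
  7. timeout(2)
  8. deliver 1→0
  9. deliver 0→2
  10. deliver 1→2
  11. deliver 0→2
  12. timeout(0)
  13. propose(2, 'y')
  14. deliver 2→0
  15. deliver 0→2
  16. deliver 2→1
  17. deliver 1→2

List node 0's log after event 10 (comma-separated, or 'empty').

after 1 — timeout(1): n1:cand/b4/[-]
after 2 — deliver 1→2: n2:foll/b4/[-]
after 3 — deliver 2→1: n1:lead/b4/[-]
after 4 — propose(1,'x'): ·
after 5 — deliver 1→0: n0:foll/b4/[-]
after 6 — deliver 0→1: ·
after 7 — timeout(2): n2:cand/b8/[-]
after 8 — deliver 1→0: n0:foll/b4/[x]
after 9 — deliver 0→2: ·
after 10 — deliver 1→2: ·

x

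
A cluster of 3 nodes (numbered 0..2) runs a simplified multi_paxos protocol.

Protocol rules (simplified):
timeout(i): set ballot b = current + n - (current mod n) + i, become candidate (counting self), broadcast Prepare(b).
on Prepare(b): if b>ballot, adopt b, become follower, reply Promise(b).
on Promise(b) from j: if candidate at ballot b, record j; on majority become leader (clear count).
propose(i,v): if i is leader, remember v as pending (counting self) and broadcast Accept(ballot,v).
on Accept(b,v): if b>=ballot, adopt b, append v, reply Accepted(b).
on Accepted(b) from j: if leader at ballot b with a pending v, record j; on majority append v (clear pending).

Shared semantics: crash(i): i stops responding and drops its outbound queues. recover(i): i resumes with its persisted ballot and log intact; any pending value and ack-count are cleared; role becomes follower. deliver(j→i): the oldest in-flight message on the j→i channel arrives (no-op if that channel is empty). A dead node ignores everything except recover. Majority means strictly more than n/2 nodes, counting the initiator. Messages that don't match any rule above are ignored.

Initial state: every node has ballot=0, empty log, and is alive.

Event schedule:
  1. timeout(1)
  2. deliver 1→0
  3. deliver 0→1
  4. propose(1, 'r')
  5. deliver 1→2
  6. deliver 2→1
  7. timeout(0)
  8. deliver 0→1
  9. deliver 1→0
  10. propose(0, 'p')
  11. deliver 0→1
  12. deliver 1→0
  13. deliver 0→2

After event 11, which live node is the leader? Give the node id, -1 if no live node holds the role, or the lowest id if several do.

1. timeout(1):  <1:cand b4 ->
2. deliver 1→0:  <0:foll b4 ->
3. deliver 0→1:  <1:lead b4 ->
4. propose(1,'r'):  nop
5. deliver 1→2:  <2:foll b4 ->
6. deliver 2→1:  nop
7. timeout(0):  <0:cand b6 ->
8. deliver 0→1:  <1:foll b6 ->
9. deliver 1→0:  nop
10. propose(0,'p'):  nop
11. deliver 0→1:  nop

-1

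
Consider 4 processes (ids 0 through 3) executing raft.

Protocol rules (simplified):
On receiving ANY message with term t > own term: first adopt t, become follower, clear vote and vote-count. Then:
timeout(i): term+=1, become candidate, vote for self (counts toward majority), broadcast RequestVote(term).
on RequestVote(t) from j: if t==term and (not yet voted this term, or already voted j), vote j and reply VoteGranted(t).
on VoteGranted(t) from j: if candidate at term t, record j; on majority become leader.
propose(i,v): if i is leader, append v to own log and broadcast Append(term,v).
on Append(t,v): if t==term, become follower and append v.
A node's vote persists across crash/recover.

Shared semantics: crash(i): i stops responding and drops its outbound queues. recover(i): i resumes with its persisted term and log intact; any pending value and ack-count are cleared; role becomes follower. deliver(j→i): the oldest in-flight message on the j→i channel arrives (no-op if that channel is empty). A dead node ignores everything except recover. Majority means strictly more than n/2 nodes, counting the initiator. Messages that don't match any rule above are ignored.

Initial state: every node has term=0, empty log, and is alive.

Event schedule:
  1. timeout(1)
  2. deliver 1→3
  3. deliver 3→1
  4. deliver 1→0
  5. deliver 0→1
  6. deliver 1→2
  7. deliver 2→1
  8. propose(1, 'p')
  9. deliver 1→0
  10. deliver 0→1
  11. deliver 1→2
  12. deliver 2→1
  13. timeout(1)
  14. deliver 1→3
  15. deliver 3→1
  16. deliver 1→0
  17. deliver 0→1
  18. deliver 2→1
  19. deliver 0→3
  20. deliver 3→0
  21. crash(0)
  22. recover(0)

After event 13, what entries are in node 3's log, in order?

e1 timeout(1): 1[cand,t=1,-]
e2 deliver 1→3: 3[foll,t=1,-]
e3 deliver 3→1: ·
e4 deliver 1→0: 0[foll,t=1,-]
e5 deliver 0→1: 1[lead,t=1,-]
e6 deliver 1→2: 2[foll,t=1,-]
e7 deliver 2→1: ·
e8 propose(1,'p'): 1[lead,t=1,p]
e9 deliver 1→0: 0[foll,t=1,p]
e10 deliver 0→1: ·
e11 deliver 1→2: 2[foll,t=1,p]
e12 deliver 2→1: ·
e13 timeout(1): 1[cand,t=2,p]

empty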